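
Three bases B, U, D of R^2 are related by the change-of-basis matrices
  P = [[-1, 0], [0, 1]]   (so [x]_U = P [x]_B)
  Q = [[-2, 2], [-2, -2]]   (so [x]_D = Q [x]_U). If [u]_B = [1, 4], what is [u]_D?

[10, -6]

Composing the changes, [u]_D = Q P [u]_B.
Q P = [[2, 2], [2, -2]]; applying this to [1, 4] gives [10, -6].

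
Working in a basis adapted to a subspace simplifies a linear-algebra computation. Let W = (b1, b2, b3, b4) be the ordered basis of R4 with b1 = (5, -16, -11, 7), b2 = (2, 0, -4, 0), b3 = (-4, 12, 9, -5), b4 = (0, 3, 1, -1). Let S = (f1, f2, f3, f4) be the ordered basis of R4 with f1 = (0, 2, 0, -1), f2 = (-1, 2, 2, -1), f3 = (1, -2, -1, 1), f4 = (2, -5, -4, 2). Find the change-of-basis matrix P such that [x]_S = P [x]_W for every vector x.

Let M have columns bj and N have columns fj. Then for every x, N [x]_S = x = M [x]_W, so P = N^(-1) M.
Since det N = -1, N^(-1) has integer entries; multiplying gives P = [[-2, 2, 1, 1], [-2, -2, 1, -1], [-1, 0, 1, 1], [2, 0, -2, -1]].

[[-2, 2, 1, 1], [-2, -2, 1, -1], [-1, 0, 1, 1], [2, 0, -2, -1]]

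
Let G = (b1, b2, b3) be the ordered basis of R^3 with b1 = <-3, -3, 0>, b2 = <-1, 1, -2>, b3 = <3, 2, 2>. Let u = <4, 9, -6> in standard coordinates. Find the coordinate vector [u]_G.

<-3, 2, -1>

We seek scalars with c_1 b1 + ... + c_3 b3 = u; equivalently solve M c = u where the columns of M are b1, ..., b3.
Solving this 3x3 system gives c = (-3, 2, -1).
Check: -3b1 + 2b2 - b3 = <4, 9, -6>.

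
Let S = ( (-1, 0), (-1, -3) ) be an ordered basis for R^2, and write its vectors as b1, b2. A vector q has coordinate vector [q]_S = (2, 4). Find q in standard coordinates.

By definition q = 2b1 + 4b2.
Summing componentwise gives (-6, -12).

(-6, -12)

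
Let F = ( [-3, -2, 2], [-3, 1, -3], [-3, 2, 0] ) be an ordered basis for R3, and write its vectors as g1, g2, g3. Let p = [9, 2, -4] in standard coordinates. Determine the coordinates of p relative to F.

[-2, 0, -1]

[p]_F is the unique c with M c = p, where M has columns g1, ..., g3.
Solving this 3x3 system gives c = (-2, 0, -1).
Check: -2g1 + 0·g2 - g3 = [9, 2, -4].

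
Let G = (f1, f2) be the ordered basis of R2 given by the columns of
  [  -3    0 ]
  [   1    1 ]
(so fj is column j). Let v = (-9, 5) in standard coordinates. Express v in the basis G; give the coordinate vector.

We seek scalars with c_1 f1 + c_2 f2 = v; equivalently solve M c = v where the columns of M are f1, f2.
System: -3c_1 + 0c_2 = -9, c_1 + c_2 = 5; solving gives c_1 = 3, c_2 = 2.
Check: 3f1 + 2f2 = (-9, 5).

(3, 2)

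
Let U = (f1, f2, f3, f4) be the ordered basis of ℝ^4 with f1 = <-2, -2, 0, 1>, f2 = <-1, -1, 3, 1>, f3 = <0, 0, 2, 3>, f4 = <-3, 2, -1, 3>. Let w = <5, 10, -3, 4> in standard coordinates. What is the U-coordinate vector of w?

We seek scalars with c_1 f1 + ... + c_4 f4 = w; equivalently solve M c = w where the columns of M are f1, ..., f4.
Gaussian elimination on [M | w] yields c = (-3, -2, 2, 1).
Check: -3f1 - 2f2 + 2f3 + f4 = <5, 10, -3, 4>.

<-3, -2, 2, 1>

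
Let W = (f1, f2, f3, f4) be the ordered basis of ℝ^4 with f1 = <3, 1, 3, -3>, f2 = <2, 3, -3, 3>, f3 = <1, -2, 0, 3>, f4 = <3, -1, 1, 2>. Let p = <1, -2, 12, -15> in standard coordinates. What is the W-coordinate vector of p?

<2, -2, -1, 0>

[p]_W is the unique c with M c = p, where M has columns f1, ..., f4.
Solving this 4x4 system gives c = (2, -2, -1, 0).
Check: 2f1 - 2f2 - f3 + 0·f4 = <1, -2, 12, -15>.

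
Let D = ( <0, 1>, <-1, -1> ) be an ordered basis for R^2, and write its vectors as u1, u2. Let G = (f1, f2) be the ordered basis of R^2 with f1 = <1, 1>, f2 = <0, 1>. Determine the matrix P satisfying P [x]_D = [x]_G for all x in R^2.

Column j of P is [uj]_G, since P maps D-coordinates to G-coordinates.
Expressing u1 in G: u1 = 0·f1 + f2, so column 1 of P is <0, 1>.
Doing the same for each uj gives P = [[0, -1], [1, 0]].

[[0, -1], [1, 0]]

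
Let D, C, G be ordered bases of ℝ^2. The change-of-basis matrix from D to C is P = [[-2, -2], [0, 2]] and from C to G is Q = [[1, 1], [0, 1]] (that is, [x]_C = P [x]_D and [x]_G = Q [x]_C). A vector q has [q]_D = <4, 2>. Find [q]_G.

<-8, 4>

Composing the changes, [q]_G = Q P [q]_D.
Q P = [[-2, 0], [0, 2]]; applying this to <4, 2> gives <-8, 4>.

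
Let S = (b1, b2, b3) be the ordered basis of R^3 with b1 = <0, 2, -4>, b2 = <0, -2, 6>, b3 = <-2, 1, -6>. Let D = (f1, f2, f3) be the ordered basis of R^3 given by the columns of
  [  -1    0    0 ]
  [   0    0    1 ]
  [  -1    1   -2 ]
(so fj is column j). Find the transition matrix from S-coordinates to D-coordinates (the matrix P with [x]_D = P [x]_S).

Column j of P is [bj]_D, since P maps S-coordinates to D-coordinates.
Expressing b1 in D: b1 = 0·f1 + 0·f2 + 2f3, so column 1 of P is <0, 0, 2>.
Doing the same for each bj gives P = [[0, 0, 2], [0, 2, -2], [2, -2, 1]].

[[0, 0, 2], [0, 2, -2], [2, -2, 1]]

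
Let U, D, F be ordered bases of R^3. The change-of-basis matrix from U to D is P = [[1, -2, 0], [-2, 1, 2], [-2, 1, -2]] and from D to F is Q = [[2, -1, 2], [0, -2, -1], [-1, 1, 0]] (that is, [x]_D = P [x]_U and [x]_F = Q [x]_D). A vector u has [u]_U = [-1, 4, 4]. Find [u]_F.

[-36, -26, 23]

Composing the changes, [u]_F = Q P [u]_U.
Q P = [[0, -3, -6], [6, -3, -2], [-3, 3, 2]]; applying this to [-1, 4, 4] gives [-36, -26, 23].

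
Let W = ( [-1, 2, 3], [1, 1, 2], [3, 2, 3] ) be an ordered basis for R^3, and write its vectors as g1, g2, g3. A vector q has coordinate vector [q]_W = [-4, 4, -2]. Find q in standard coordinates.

The coordinates say q = -4g1 + 4g2 - 2g3; adding the scaled basis vectors gives [2, -8, -10].

[2, -8, -10]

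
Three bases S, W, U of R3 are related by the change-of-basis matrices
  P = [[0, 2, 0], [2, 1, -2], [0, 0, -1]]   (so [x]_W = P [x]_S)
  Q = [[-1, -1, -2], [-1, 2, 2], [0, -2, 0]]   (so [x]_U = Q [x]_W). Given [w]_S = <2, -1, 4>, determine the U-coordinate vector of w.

Composing the changes, [w]_U = Q P [w]_S.
Q P = [[-2, -3, 4], [4, 0, -6], [-4, -2, 4]]; applying this to <2, -1, 4> gives <15, -16, 10>.

<15, -16, 10>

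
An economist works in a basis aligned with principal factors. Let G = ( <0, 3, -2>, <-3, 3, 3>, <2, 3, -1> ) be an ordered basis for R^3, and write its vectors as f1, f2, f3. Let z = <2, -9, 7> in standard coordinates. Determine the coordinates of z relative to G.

Write z = c_1 f1 + ... + c_3 f3 and solve for the c_i.
Row-reducing the augmented matrix [M | z] gives c = (-4, 0, 1).
Check: -4f1 + 0·f2 + f3 = <2, -9, 7>.

<-4, 0, 1>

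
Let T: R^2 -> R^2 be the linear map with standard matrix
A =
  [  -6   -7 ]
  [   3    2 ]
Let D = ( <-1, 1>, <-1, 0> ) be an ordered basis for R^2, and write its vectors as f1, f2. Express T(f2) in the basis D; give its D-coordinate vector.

<-3, -3>

Compute T(f2) = A f2 = <6, -3> in standard coordinates.
Then write this in D-coordinates: solve for y in y_1 f1 + y_2 f2 = <6, -3>.
This gives y = <-3, -3>, which is column 2 of [T]_D.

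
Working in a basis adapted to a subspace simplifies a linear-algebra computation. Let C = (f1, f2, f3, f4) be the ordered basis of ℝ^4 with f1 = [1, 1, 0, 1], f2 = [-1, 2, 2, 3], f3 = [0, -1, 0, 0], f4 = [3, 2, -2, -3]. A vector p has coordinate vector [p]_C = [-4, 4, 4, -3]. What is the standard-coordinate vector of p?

p = M [p]_C, where M has columns f1, ..., f4.
Carrying out the matrix-vector product, p = [-17, -6, 14, 17].

[-17, -6, 14, 17]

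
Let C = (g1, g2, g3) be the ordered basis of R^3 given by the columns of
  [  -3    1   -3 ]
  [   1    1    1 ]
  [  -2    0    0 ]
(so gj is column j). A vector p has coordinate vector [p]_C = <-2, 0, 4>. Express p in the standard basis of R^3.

The coordinates say p = -2g1 + 0·g2 + 4g3; adding the scaled basis vectors gives <-6, 2, 4>.

<-6, 2, 4>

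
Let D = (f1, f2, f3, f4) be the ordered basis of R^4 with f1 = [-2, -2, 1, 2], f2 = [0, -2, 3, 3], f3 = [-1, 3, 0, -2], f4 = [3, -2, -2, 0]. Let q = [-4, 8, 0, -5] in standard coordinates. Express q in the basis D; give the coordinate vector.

We seek scalars with c_1 f1 + ... + c_4 f4 = q; equivalently solve M c = q where the columns of M are f1, ..., f4.
Gaussian elimination on [M | q] yields c = (-1, -1, 0, -2).
Check: -f1 - f2 + 0·f3 - 2f4 = [-4, 8, 0, -5].

[-1, -1, 0, -2]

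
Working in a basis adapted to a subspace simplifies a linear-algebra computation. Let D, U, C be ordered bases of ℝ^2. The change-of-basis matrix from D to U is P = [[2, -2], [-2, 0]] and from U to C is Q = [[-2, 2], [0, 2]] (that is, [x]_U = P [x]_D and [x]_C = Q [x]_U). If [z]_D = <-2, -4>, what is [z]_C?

<0, 8>

First [z]_U = P [z]_D = <4, 4>.
Then [z]_C = Q [z]_U = <0, 8>.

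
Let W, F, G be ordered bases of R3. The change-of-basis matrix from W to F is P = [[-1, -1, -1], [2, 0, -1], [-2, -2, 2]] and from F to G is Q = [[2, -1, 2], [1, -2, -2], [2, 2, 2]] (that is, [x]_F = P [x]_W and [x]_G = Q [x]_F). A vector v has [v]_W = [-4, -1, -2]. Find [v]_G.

[32, 7, 14]

Apply P to get F-coordinates [7, -6, 6], then Q to get G-coordinates.
The result is [v]_G = [32, 7, 14].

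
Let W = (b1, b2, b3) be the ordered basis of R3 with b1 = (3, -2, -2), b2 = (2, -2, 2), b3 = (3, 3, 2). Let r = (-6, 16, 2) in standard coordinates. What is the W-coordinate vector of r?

We seek scalars with c_1 b1 + ... + c_3 b3 = r; equivalently solve M c = r where the columns of M are b1, ..., b3.
Gaussian elimination on [M | r] yields c = (-2, -3, 2).
Check: -2b1 - 3b2 + 2b3 = (-6, 16, 2).

(-2, -3, 2)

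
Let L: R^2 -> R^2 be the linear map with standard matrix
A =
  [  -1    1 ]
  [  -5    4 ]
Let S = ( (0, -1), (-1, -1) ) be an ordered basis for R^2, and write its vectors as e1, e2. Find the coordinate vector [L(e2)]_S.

(-1, 0)

Compute L(e2) = A e2 = (0, 1) in standard coordinates.
Then write this in S-coordinates: solve for y in y_1 e1 + y_2 e2 = (0, 1).
This gives y = (-1, 0), which is column 2 of [L]_S.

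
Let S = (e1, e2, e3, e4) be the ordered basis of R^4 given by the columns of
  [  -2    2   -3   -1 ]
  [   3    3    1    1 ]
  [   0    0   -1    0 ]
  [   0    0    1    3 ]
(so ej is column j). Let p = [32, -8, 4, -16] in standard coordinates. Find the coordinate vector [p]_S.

[-4, 4, -4, -4]

We seek scalars with c_1 e1 + ... + c_4 e4 = p; equivalently solve M c = p where the columns of M are e1, ..., e4.
Row-reducing the augmented matrix [M | p] gives c = (-4, 4, -4, -4).
Check: -4e1 + 4e2 - 4e3 - 4e4 = [32, -8, 4, -16].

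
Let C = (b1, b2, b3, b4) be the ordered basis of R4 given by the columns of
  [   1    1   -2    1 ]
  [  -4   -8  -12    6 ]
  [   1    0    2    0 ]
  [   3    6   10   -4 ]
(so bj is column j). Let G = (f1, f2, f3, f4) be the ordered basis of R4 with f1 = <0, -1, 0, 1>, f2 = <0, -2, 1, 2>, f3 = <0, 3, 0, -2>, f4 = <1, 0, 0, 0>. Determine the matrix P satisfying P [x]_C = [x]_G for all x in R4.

[[-1, 2, 2, 0], [1, 0, 2, 0], [-1, -2, -2, 2], [1, 1, -2, 1]]

Let M have columns bj and N have columns fj. Then for every x, N [x]_G = x = M [x]_C, so P = N^(-1) M.
Since det N = 1, N^(-1) has integer entries; multiplying gives P = [[-1, 2, 2, 0], [1, 0, 2, 0], [-1, -2, -2, 2], [1, 1, -2, 1]].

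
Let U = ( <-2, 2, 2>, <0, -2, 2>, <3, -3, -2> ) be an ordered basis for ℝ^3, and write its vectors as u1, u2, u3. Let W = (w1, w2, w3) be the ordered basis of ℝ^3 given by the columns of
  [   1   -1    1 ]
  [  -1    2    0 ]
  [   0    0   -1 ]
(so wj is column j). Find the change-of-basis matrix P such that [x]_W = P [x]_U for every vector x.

Take x = uj: its U-coordinates are the j-th standard unit vector, so P e_j — column j of P — equals [uj]_W.
u1 = 2w1 + 2w2 - 2w3, giving column 1 = <2, 2, -2>; repeating for each j gives P = [[2, 2, -1], [2, 0, -2], [-2, -2, 2]].

[[2, 2, -1], [2, 0, -2], [-2, -2, 2]]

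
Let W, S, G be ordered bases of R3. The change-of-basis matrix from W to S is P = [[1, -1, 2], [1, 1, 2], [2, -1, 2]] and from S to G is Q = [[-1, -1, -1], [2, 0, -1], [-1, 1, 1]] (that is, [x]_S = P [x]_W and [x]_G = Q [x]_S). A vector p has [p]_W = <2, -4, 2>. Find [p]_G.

Composing the changes, [p]_G = Q P [p]_W.
Q P = [[-4, 1, -6], [0, -1, 2], [2, 1, 2]]; applying this to <2, -4, 2> gives <-24, 8, 4>.

<-24, 8, 4>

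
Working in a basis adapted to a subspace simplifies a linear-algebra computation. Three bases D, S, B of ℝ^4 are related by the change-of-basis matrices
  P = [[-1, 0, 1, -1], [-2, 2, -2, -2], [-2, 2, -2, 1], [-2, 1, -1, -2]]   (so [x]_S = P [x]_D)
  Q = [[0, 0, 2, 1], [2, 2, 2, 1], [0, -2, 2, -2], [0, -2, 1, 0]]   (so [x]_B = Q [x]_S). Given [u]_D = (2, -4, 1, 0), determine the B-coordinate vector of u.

First [u]_S = P [u]_D = (-1, -14, -14, -9).
Then [u]_B = Q [u]_S = (-37, -67, 18, 14).

(-37, -67, 18, 14)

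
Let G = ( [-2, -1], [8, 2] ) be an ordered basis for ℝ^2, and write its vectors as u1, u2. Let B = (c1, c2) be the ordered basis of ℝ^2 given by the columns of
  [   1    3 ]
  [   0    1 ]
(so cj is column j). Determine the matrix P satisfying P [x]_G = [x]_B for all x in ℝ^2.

Take x = uj: its G-coordinates are the j-th standard unit vector, so P e_j — column j of P — equals [uj]_B.
u1 = c1 - c2, giving column 1 = [1, -1]; repeating for each j gives P = [[1, 2], [-1, 2]].

[[1, 2], [-1, 2]]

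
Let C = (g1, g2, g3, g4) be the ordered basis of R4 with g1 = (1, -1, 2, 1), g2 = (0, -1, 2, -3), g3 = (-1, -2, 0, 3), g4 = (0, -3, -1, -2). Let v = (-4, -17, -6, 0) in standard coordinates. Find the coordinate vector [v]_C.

Write v = c_1 g1 + ... + c_4 g4 and solve for the c_i.
Solving this 4x4 system gives c = (-1, 0, 3, 4).
Check: -g1 + 0·g2 + 3g3 + 4g4 = (-4, -17, -6, 0).

(-1, 0, 3, 4)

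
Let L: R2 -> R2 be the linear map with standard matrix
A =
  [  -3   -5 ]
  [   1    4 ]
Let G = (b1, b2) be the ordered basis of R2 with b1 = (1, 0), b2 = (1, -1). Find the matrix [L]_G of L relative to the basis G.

[[-2, -1], [-1, 3]]

Let P have columns b1, b2. Then [L]_G = P^(-1) A P.
Here det P = -1, so P^(-1) is integer; computing A P first and then P^(-1)(A P) gives [[-2, -1], [-1, 3]].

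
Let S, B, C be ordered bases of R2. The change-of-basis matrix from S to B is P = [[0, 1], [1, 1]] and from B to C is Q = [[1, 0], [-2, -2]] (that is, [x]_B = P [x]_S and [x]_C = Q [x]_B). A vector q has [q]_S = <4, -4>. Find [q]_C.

Apply P to get B-coordinates <-4, 0>, then Q to get C-coordinates.
The result is [q]_C = <-4, 8>.

<-4, 8>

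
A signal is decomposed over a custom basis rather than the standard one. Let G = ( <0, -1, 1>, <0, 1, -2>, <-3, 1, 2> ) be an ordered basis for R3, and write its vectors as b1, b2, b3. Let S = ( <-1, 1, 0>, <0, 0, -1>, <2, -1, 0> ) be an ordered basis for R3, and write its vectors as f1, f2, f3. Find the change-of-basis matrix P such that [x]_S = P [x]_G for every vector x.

Take x = bj: its G-coordinates are the j-th standard unit vector, so P e_j — column j of P — equals [bj]_S.
b1 = -2f1 - f2 - f3, giving column 1 = <-2, -1, -1>; repeating for each j gives P = [[-2, 2, -1], [-1, 2, -2], [-1, 1, -2]].

[[-2, 2, -1], [-1, 2, -2], [-1, 1, -2]]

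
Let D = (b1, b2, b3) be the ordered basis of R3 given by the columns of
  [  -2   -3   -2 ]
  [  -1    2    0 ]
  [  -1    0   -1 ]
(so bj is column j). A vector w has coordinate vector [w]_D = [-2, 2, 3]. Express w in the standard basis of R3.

By definition w = -2b1 + 2b2 + 3b3.
Summing componentwise gives [-8, 6, -1].

[-8, 6, -1]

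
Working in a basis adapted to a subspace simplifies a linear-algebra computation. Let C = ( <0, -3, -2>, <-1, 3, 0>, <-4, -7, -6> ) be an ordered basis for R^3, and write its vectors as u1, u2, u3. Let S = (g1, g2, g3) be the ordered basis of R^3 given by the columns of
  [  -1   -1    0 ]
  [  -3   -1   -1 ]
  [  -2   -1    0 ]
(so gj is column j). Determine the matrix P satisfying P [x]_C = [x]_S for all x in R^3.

Column j of P is [uj]_S, since P maps C-coordinates to S-coordinates.
Expressing u1 in S: u1 = 2g1 - 2g2 - g3, so column 1 of P is <2, -2, -1>.
Doing the same for each uj gives P = [[2, -1, 2], [-2, 2, 2], [-1, -2, -1]].

[[2, -1, 2], [-2, 2, 2], [-1, -2, -1]]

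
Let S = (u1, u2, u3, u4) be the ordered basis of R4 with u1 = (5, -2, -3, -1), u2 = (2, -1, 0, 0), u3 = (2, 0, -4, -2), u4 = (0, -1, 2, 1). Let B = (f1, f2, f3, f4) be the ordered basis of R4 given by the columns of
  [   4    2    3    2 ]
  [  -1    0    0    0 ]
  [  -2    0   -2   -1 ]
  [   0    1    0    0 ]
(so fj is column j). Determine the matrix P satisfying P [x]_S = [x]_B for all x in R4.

[[2, 1, 0, 1], [-1, 0, -2, 1], [-1, -2, 2, -2], [1, 2, 0, 0]]

Column j of P is [uj]_B, since P maps S-coordinates to B-coordinates.
Expressing u1 in B: u1 = 2f1 - f2 - f3 + f4, so column 1 of P is (2, -1, -1, 1).
Doing the same for each uj gives P = [[2, 1, 0, 1], [-1, 0, -2, 1], [-1, -2, 2, -2], [1, 2, 0, 0]].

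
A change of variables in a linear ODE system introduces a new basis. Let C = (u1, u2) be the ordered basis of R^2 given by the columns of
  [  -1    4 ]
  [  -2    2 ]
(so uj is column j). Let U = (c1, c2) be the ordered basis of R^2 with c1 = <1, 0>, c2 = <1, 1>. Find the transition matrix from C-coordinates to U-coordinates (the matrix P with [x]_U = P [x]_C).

Let M have columns uj and N have columns cj. Then for every x, N [x]_U = x = M [x]_C, so P = N^(-1) M.
Since det N = 1, N^(-1) has integer entries; multiplying gives P = [[1, 2], [-2, 2]].

[[1, 2], [-2, 2]]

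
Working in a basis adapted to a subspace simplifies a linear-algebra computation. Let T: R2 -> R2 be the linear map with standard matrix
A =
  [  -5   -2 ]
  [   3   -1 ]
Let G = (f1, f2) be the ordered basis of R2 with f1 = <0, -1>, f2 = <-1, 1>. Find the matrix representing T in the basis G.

[[-3, 1], [-2, -3]]

The j-th column of [T]_G is [T(fj)]_G.
T(f1) = A f1 = <2, 1> = -3f1 - 2f2, so column 1 is <-3, -2>.
Repeating for f2 and assembling the columns gives [[-3, 1], [-2, -3]].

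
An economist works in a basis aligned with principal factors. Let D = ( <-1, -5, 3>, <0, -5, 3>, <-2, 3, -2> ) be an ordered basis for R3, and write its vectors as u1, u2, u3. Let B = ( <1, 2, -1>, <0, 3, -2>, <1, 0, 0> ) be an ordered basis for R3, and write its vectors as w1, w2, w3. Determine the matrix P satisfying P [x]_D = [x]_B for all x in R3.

[[-1, -1, 0], [-1, -1, 1], [0, 1, -2]]

Let M have columns uj and N have columns wj. Then for every x, N [x]_B = x = M [x]_D, so P = N^(-1) M.
Since det N = -1, N^(-1) has integer entries; multiplying gives P = [[-1, -1, 0], [-1, -1, 1], [0, 1, -2]].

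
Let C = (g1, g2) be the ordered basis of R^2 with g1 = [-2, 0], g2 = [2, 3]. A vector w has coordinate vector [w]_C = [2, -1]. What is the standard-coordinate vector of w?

The coordinates say w = 2g1 - g2; adding the scaled basis vectors gives [-6, -3].

[-6, -3]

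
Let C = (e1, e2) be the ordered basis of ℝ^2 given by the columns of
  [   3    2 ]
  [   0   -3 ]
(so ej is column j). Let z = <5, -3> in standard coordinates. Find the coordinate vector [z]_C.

[z]_C is the unique c with M c = z, where M has columns e1, e2.
System: 3c_1 + 2c_2 = 5, 0c_1 - 3c_2 = -3; solving gives c_1 = 1, c_2 = 1.
Check: e1 + e2 = <5, -3>.

<1, 1>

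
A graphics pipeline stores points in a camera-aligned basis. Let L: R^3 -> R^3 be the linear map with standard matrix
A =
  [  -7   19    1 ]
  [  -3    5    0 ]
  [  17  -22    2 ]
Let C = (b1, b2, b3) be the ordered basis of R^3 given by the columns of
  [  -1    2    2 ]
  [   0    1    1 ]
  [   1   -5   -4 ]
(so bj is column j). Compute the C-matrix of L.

Let P have columns b1, ..., b3. Then [L]_C = P^(-1) A P.
Here det P = -1, so P^(-1) is integer; computing A P first and then P^(-1)(A P) gives [[-2, -2, -3], [1, 0, -3], [2, -1, 2]].

[[-2, -2, -3], [1, 0, -3], [2, -1, 2]]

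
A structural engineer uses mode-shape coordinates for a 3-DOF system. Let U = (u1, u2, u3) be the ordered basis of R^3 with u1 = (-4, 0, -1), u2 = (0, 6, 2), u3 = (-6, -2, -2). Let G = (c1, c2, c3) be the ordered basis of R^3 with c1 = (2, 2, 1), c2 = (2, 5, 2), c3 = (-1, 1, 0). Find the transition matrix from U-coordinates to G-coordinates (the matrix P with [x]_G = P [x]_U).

[[-1, -2, -2], [0, 2, 0], [2, 0, 2]]

Column j of P is [uj]_G, since P maps U-coordinates to G-coordinates.
Expressing u1 in G: u1 = -c1 + 0·c2 + 2c3, so column 1 of P is (-1, 0, 2).
Doing the same for each uj gives P = [[-1, -2, -2], [0, 2, 0], [2, 0, 2]].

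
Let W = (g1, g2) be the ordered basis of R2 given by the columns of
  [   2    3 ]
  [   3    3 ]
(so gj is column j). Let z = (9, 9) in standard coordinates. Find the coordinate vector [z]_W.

(0, 3)

We seek scalars with c_1 g1 + c_2 g2 = z; equivalently solve M c = z where the columns of M are g1, g2.
System: 2c_1 + 3c_2 = 9, 3c_1 + 3c_2 = 9; solving gives c_1 = 0, c_2 = 3.
Check: 0·g1 + 3g2 = (9, 9).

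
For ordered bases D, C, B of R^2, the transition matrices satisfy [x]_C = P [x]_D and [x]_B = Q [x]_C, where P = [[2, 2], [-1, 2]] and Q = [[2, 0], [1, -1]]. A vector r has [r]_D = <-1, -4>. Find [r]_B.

Apply P to get C-coordinates <-10, -7>, then Q to get B-coordinates.
The result is [r]_B = <-20, -3>.

<-20, -3>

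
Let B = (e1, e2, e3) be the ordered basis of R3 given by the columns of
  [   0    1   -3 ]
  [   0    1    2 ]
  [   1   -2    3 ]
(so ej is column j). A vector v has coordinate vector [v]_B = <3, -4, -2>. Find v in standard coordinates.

v = M [v]_B, where M has columns e1, ..., e3.
Carrying out the matrix-vector product, v = <2, -8, 5>.

<2, -8, 5>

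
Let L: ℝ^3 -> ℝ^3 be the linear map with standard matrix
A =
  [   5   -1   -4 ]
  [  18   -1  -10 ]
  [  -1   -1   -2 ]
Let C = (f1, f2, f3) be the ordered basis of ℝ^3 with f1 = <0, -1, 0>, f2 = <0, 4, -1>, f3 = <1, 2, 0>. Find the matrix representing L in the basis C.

Let P have columns f1, ..., f3. Then [L]_C = P^(-1) A P.
Here det P = 1, so P^(-1) is integer; computing A P first and then P^(-1)(A P) gives [[-3, 2, 2], [-1, 2, 3], [1, 0, 3]].

[[-3, 2, 2], [-1, 2, 3], [1, 0, 3]]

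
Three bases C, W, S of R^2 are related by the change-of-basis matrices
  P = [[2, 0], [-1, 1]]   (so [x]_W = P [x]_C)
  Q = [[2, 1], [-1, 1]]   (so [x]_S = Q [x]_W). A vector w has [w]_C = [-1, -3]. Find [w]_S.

[-6, 0]

First [w]_W = P [w]_C = [-2, -2].
Then [w]_S = Q [w]_W = [-6, 0].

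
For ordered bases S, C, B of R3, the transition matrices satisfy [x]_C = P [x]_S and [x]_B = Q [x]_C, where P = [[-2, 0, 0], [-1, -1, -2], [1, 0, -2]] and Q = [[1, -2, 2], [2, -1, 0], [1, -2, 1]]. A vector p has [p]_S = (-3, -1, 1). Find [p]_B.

Apply P to get C-coordinates (6, 2, -5), then Q to get B-coordinates.
The result is [p]_B = (-8, 10, -3).

(-8, 10, -3)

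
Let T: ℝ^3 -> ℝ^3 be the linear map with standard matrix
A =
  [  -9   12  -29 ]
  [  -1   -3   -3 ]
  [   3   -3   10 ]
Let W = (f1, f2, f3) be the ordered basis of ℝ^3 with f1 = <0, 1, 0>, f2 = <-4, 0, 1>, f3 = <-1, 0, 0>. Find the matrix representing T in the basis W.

The j-th column of [T]_W is [T(fj)]_W.
T(f1) = A f1 = <12, -3, -3> = -3f1 - 3f2 + 0·f3, so column 1 is <-3, -3, 0>.
Repeating for f2, f3 and assembling the columns gives [[-3, 1, 1], [-3, -2, -3], [0, 1, 3]].

[[-3, 1, 1], [-3, -2, -3], [0, 1, 3]]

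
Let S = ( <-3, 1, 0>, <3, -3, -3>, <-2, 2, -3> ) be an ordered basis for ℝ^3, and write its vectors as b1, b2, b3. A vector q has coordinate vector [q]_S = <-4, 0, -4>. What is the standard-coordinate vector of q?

<20, -12, 12>

The coordinates say q = -4b1 + 0·b2 - 4b3; adding the scaled basis vectors gives <20, -12, 12>.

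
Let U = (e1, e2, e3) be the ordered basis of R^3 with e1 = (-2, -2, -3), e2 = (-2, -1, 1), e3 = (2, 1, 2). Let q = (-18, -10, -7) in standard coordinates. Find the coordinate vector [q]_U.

We seek scalars with c_1 e1 + ... + c_3 e3 = q; equivalently solve M c = q where the columns of M are e1, ..., e3.
Solving this 3x3 system gives c = (1, 4, -4).
Check: e1 + 4e2 - 4e3 = (-18, -10, -7).

(1, 4, -4)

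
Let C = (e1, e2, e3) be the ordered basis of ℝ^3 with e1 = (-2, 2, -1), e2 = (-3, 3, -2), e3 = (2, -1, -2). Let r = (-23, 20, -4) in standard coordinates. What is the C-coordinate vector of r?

We seek scalars with c_1 e1 + ... + c_3 e3 = r; equivalently solve M c = r where the columns of M are e1, ..., e3.
Row-reducing the augmented matrix [M | r] gives c = (4, 3, -3).
Check: 4e1 + 3e2 - 3e3 = (-23, 20, -4).

(4, 3, -3)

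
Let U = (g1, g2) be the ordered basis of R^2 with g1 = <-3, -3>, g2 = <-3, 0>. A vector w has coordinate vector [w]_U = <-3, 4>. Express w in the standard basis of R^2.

<-3, 9>

By definition w = -3g1 + 4g2.
Summing componentwise gives <-3, 9>.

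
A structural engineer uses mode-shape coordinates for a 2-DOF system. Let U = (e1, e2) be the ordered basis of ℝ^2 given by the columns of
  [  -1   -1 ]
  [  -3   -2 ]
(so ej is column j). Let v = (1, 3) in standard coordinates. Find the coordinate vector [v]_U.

[v]_U is the unique c with M c = v, where M has columns e1, e2.
System: -c_1 - c_2 = 1, -3c_1 - 2c_2 = 3; solving gives c_1 = -1, c_2 = 0.
Check: -e1 + 0·e2 = (1, 3).

(-1, 0)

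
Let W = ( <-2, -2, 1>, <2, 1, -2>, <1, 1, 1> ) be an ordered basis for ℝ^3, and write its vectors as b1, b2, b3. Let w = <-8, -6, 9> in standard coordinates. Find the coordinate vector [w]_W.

<3, -2, 2>

Write w = c_1 b1 + ... + c_3 b3 and solve for the c_i.
Row-reducing the augmented matrix [M | w] gives c = (3, -2, 2).
Check: 3b1 - 2b2 + 2b3 = <-8, -6, 9>.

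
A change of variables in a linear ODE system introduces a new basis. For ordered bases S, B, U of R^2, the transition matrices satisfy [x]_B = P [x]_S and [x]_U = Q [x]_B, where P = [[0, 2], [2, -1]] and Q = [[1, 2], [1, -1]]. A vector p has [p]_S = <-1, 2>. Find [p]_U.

First [p]_B = P [p]_S = <4, -4>.
Then [p]_U = Q [p]_B = <-4, 8>.

<-4, 8>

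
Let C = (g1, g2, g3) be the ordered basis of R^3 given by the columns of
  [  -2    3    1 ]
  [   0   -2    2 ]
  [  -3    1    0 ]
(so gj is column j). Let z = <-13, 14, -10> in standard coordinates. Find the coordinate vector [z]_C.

[z]_C is the unique c with M c = z, where M has columns g1, ..., g3.
Gaussian elimination on [M | z] yields c = (2, -4, 3).
Check: 2g1 - 4g2 + 3g3 = <-13, 14, -10>.

<2, -4, 3>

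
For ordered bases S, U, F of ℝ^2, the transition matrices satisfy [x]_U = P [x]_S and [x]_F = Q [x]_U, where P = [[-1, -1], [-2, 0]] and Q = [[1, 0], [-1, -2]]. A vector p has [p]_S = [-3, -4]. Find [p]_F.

First [p]_U = P [p]_S = [7, 6].
Then [p]_F = Q [p]_U = [7, -19].

[7, -19]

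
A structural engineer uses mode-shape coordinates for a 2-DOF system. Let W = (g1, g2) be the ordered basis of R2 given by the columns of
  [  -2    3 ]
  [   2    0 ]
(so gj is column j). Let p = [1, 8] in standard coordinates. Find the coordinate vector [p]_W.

Write p = c_1 g1 + c_2 g2 and solve for the c_i.
System: -2c_1 + 3c_2 = 1, 2c_1 + 0c_2 = 8; solving gives c_1 = 4, c_2 = 3.
Check: 4g1 + 3g2 = [1, 8].

[4, 3]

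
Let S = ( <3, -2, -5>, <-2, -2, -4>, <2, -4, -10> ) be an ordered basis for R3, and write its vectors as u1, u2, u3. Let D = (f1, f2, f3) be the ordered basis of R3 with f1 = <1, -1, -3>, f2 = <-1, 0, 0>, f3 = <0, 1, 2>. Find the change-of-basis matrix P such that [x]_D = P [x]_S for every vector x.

Column j of P is [uj]_D, since P maps S-coordinates to D-coordinates.
Expressing u1 in D: u1 = f1 - 2f2 - f3, so column 1 of P is <1, -2, -1>.
Doing the same for each uj gives P = [[1, 0, 2], [-2, 2, 0], [-1, -2, -2]].

[[1, 0, 2], [-2, 2, 0], [-1, -2, -2]]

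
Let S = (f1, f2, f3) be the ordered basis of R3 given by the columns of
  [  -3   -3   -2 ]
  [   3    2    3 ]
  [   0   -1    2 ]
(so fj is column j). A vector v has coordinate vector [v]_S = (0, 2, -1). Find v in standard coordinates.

(-4, 1, -4)

By definition v = 0·f1 + 2f2 - f3.
Summing componentwise gives (-4, 1, -4).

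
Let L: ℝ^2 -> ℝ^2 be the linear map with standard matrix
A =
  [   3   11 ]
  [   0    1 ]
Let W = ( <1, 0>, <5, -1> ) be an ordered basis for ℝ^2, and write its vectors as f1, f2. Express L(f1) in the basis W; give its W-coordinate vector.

<3, 0>

Compute L(f1) = A f1 = <3, 0> in standard coordinates.
Then write this in W-coordinates: solve for y in y_1 f1 + y_2 f2 = <3, 0>.
This gives y = <3, 0>, which is column 1 of [L]_W.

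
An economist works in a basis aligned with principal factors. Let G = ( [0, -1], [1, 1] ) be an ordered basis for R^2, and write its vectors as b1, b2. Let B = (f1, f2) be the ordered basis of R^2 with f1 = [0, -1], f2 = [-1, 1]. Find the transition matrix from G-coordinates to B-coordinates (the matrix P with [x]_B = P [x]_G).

Let M have columns bj and N have columns fj. Then for every x, N [x]_B = x = M [x]_G, so P = N^(-1) M.
Since det N = -1, N^(-1) has integer entries; multiplying gives P = [[1, -2], [0, -1]].

[[1, -2], [0, -1]]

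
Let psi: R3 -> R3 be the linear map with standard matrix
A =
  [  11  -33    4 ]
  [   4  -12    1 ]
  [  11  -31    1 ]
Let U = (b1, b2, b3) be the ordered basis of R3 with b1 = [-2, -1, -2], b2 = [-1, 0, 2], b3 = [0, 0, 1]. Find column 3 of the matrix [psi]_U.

Column 3 of [psi]_U is the U-coordinate vector of psi(b3).
In standard coordinates psi(b3) = A b3 = [4, 1, 1].
Converting to U: [4, 1, 1] = -b1 - 2b2 + 3b3, so the coordinate vector is [-1, -2, 3].

[-1, -2, 3]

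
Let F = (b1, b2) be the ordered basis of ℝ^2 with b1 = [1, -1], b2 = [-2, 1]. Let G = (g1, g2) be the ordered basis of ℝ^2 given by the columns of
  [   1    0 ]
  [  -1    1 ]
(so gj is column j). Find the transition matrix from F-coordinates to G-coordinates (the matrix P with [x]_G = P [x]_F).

Take x = bj: its F-coordinates are the j-th standard unit vector, so P e_j — column j of P — equals [bj]_G.
b1 = g1 + 0·g2, giving column 1 = [1, 0]; repeating for each j gives P = [[1, -2], [0, -1]].

[[1, -2], [0, -1]]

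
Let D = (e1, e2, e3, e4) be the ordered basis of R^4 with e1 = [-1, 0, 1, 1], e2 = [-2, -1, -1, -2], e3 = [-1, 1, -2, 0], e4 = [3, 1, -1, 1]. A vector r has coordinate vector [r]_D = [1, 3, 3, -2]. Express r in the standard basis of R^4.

[-16, -2, -6, -7]

r = M [r]_D, where M has columns e1, ..., e4.
Carrying out the matrix-vector product, r = [-16, -2, -6, -7].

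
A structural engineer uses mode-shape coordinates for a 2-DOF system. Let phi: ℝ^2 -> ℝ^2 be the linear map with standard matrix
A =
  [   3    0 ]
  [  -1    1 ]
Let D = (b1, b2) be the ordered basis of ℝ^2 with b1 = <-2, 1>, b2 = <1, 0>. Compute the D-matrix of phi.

Let P have columns b1, b2. Then [phi]_D = P^(-1) A P.
Here det P = -1, so P^(-1) is integer; computing A P first and then P^(-1)(A P) gives [[3, -1], [0, 1]].

[[3, -1], [0, 1]]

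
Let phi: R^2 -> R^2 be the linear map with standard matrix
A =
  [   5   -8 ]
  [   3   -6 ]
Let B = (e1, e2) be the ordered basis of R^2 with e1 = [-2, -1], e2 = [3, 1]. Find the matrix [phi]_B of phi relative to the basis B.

[[-2, -2], [-2, 1]]

Let P have columns e1, e2. Then [phi]_B = P^(-1) A P.
Here det P = 1, so P^(-1) is integer; computing A P first and then P^(-1)(A P) gives [[-2, -2], [-2, 1]].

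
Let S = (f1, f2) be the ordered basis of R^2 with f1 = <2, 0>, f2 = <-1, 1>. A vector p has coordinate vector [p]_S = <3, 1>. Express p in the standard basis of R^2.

<5, 1>

By definition p = 3f1 + f2.
Summing componentwise gives <5, 1>.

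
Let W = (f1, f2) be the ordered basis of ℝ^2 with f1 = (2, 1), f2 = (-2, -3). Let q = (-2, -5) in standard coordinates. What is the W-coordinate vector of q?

(1, 2)

Write q = c_1 f1 + c_2 f2 and solve for the c_i.
System: 2c_1 - 2c_2 = -2, c_1 - 3c_2 = -5; solving gives c_1 = 1, c_2 = 2.
Check: f1 + 2f2 = (-2, -5).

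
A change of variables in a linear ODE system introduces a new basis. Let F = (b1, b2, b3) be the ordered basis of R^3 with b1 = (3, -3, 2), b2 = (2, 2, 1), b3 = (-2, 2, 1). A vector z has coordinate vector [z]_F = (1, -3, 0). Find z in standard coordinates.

(-3, -9, -1)

By definition z = b1 - 3b2 + 0·b3.
Summing componentwise gives (-3, -9, -1).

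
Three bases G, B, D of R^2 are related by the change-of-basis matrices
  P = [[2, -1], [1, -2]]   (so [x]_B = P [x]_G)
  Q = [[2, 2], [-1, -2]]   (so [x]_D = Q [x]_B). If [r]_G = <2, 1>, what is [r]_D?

Composing the changes, [r]_D = Q P [r]_G.
Q P = [[6, -6], [-4, 5]]; applying this to <2, 1> gives <6, -3>.

<6, -3>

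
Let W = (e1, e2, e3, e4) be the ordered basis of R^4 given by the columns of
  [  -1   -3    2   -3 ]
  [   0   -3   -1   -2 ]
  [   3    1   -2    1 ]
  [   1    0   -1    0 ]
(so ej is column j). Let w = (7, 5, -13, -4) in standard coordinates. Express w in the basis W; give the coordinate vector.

We seek scalars with c_1 e1 + ... + c_4 e4 = w; equivalently solve M c = w where the columns of M are e1, ..., e4.
Row-reducing the augmented matrix [M | w] gives c = (-4, -3, 0, 2).
Check: -4e1 - 3e2 + 0·e3 + 2e4 = (7, 5, -13, -4).

(-4, -3, 0, 2)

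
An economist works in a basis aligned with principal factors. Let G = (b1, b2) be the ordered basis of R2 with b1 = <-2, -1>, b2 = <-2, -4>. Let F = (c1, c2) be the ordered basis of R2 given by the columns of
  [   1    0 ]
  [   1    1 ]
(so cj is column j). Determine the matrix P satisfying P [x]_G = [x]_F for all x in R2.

[[-2, -2], [1, -2]]

Column j of P is [bj]_F, since P maps G-coordinates to F-coordinates.
Expressing b1 in F: b1 = -2c1 + c2, so column 1 of P is <-2, 1>.
Doing the same for each bj gives P = [[-2, -2], [1, -2]].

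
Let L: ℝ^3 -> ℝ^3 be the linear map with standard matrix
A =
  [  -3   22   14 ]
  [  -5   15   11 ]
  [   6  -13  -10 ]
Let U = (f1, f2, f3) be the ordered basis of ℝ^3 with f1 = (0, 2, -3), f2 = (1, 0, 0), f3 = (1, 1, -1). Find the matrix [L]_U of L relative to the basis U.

Let P have columns f1, ..., f3. Then [L]_U = P^(-1) A P.
Here det P = -1, so P^(-1) is integer; computing A P first and then P^(-1)(A P) gives [[-1, -1, -2], [3, 0, 2], [-1, -3, 3]].

[[-1, -1, -2], [3, 0, 2], [-1, -3, 3]]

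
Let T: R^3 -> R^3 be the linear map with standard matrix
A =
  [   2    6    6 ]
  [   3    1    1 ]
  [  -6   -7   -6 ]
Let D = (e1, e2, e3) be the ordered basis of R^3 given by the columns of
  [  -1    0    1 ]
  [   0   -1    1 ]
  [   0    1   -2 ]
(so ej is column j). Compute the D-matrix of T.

[[-1, -1, 3], [0, -1, -3], [-3, -1, -1]]

The j-th column of [T]_D is [T(ej)]_D.
T(e1) = A e1 = <-2, -3, 6> = -e1 + 0·e2 - 3e3, so column 1 is <-1, 0, -3>.
Repeating for e2, e3 and assembling the columns gives [[-1, -1, 3], [0, -1, -3], [-3, -1, -1]].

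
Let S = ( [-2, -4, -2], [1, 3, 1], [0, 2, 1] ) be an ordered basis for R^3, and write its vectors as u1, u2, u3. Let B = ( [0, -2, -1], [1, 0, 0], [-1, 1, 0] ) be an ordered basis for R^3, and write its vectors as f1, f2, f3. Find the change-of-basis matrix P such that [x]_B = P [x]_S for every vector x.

Let M have columns uj and N have columns fj. Then for every x, N [x]_B = x = M [x]_S, so P = N^(-1) M.
Since det N = -1, N^(-1) has integer entries; multiplying gives P = [[2, -1, -1], [-2, 2, 0], [0, 1, 0]].

[[2, -1, -1], [-2, 2, 0], [0, 1, 0]]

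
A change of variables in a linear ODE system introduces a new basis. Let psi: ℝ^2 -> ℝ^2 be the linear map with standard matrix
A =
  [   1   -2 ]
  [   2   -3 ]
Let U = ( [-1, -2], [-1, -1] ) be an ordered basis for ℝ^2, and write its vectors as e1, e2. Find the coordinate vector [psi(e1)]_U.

[-1, -2]

Compute psi(e1) = A e1 = [3, 4] in standard coordinates.
Then write this in U-coordinates: solve for y in y_1 e1 + y_2 e2 = [3, 4].
This gives y = [-1, -2], which is column 1 of [psi]_U.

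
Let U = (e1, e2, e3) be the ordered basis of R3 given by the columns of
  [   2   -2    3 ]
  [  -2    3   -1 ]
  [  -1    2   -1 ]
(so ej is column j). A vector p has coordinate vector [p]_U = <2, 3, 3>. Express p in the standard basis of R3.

<7, 2, 1>

By definition p = 2e1 + 3e2 + 3e3.
Summing componentwise gives <7, 2, 1>.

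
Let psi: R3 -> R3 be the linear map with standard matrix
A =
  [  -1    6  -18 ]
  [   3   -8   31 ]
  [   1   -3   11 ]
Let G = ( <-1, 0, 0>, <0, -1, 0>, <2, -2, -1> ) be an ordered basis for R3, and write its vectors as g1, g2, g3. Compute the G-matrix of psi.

Let P have columns g1, ..., g3. Then [psi]_G = P^(-1) A P.
Here det P = -1, so P^(-1) is integer; computing A P first and then P^(-1)(A P) gives [[1, 0, 2], [1, -2, 3], [1, -3, 3]].

[[1, 0, 2], [1, -2, 3], [1, -3, 3]]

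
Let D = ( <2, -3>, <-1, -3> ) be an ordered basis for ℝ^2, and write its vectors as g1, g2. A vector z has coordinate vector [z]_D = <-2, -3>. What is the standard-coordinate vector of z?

By definition z = -2g1 - 3g2.
Summing componentwise gives <-1, 15>.

<-1, 15>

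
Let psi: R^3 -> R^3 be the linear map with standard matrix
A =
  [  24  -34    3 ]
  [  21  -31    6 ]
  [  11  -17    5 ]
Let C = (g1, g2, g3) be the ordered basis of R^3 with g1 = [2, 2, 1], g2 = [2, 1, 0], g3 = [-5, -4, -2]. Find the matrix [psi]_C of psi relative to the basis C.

Let P have columns g1, ..., g3. Then [psi]_C = P^(-1) A P.
Here det P = 1, so P^(-1) is integer; computing A P first and then P^(-1)(A P) gives [[-1, 1, -1], [0, 1, 1], [3, -2, -2]].

[[-1, 1, -1], [0, 1, 1], [3, -2, -2]]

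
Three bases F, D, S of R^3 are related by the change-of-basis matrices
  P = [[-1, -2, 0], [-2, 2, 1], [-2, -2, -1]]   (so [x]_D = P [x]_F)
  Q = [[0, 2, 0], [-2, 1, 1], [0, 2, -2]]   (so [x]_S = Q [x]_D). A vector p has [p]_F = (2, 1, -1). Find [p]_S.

(-6, 0, 4)

Composing the changes, [p]_S = Q P [p]_F.
Q P = [[-4, 4, 2], [-2, 4, 0], [0, 8, 4]]; applying this to (2, 1, -1) gives (-6, 0, 4).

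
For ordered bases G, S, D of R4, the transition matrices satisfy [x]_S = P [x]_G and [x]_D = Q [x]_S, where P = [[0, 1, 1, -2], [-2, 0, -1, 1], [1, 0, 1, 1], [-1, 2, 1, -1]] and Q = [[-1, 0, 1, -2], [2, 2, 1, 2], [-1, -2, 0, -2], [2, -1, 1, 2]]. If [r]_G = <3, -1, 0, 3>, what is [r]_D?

Apply P to get S-coordinates <-7, -3, 6, -8>, then Q to get D-coordinates.
The result is [r]_D = <29, -30, 29, -21>.

<29, -30, 29, -21>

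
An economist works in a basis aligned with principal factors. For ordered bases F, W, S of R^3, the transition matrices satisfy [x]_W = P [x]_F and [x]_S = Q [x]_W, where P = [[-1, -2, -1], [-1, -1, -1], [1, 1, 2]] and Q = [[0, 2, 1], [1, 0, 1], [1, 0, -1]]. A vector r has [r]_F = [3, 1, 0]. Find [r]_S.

[-4, -1, -9]

First [r]_W = P [r]_F = [-5, -4, 4].
Then [r]_S = Q [r]_W = [-4, -1, -9].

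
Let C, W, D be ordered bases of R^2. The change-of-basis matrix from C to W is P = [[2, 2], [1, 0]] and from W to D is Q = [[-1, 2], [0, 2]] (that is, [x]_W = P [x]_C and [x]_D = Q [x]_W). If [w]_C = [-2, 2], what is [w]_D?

Composing the changes, [w]_D = Q P [w]_C.
Q P = [[0, -2], [2, 0]]; applying this to [-2, 2] gives [-4, -4].

[-4, -4]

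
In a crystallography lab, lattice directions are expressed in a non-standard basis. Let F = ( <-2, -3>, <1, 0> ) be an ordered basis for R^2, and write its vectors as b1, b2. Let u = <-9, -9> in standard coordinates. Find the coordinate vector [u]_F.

<3, -3>

We seek scalars with c_1 b1 + c_2 b2 = u; equivalently solve M c = u where the columns of M are b1, b2.
System: -2c_1 + c_2 = -9, -3c_1 + 0c_2 = -9; solving gives c_1 = 3, c_2 = -3.
Check: 3b1 - 3b2 = <-9, -9>.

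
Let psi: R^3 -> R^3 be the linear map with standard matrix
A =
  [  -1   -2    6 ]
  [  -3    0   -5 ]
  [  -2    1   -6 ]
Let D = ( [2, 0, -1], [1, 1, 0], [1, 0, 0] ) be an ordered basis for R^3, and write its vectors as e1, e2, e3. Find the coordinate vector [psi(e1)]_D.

Column 1 of [psi]_D is the D-coordinate vector of psi(e1).
In standard coordinates psi(e1) = A e1 = [-8, -1, 2].
Converting to D: [-8, -1, 2] = -2e1 - e2 - 3e3, so the coordinate vector is [-2, -1, -3].

[-2, -1, -3]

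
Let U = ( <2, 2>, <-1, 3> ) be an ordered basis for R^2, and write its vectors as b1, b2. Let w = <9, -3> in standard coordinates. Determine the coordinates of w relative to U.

<3, -3>

We seek scalars with c_1 b1 + c_2 b2 = w; equivalently solve M c = w where the columns of M are b1, b2.
System: 2c_1 - c_2 = 9, 2c_1 + 3c_2 = -3; solving gives c_1 = 3, c_2 = -3.
Check: 3b1 - 3b2 = <9, -3>.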